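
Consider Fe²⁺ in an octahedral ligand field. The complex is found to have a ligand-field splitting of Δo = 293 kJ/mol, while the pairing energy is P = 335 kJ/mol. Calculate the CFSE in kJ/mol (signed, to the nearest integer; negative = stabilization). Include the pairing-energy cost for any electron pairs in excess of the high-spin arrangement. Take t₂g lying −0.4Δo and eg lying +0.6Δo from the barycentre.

-117

Fe²⁺: group 8, so d-count = 8 − 2 = 6.
With Δo < P the complex is high-spin.
That gives t₂g⁴ eg².
Orbital CFSE = -0.4Δo = -0.4 × 293 = -117 kJ/mol.
High-spin has no excess pairs, so no pairing correction applies.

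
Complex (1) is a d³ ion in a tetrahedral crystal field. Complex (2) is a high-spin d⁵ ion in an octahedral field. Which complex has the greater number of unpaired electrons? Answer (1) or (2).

(2)

(1): Tetrahedral fields are weak (Δₜ ≈ 4/9 Δₒ), so electrons fill high-spin; e^2 t2^1 → 3 unpaired.
(2): t2g^3 e_g^2 → 5 unpaired.
So (2) has more unpaired electrons.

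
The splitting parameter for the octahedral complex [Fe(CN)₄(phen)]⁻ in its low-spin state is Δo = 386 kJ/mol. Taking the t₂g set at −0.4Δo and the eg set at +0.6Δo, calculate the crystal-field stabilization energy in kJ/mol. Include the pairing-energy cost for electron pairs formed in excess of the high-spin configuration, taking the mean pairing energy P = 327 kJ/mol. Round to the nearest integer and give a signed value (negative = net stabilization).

-118

Ligand charges: 4×(-1) from CN⁻ and 1×(+0) from phen sum to -4; with overall charge -1, Fe is +3.
Fe is in group 8, so Fe³⁺ is d⁵ (8 − 3 = 5).
Electron filling gives t₂g⁵ eg⁰.
The orbital stabilization is -2.0Δo = -2.0 × 386 = -772 kJ/mol.
High-spin d⁵ would be t₂g³ eg² with 0 pairs; low-spin has 2, so 2 excess pairs cost +2P = +654 kJ/mol.
Overall CFSE = -772 + 654 = -118 kJ/mol.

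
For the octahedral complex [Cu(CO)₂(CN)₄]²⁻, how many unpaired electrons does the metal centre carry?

1

Ligand charges: 2×(+0) from CO and 4×(-1) from CN⁻ sum to -4; with overall charge -2, Cu is +2.
Cu sits in group 11; removing 2 electrons leaves Cu²⁺ with 11 − 2 = 9 d electrons.
Configuration: t2g^6 e_g^3, giving 1 unpaired electron.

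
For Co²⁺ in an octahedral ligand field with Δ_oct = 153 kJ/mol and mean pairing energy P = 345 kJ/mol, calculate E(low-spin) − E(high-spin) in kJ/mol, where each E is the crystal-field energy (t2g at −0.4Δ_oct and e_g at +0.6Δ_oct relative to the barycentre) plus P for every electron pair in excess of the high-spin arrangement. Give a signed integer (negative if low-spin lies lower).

Co sits in group 9; removing 2 electrons leaves Co²⁺ with 9 − 2 = 7 d electrons.
High-spin: t2g^5 e_g^2, CFSE = -0.8Δ_oct = -122 kJ/mol.
For low-spin the configuration is t2g^6 e_g^1: orbital energy -1.8 × 153 = -275 kJ/mol, and 1 additional pair relative to high-spin adds 345 kJ/mol, giving 70 kJ/mol.
Thus E(LS) − E(HS) = 192 kJ/mol.

192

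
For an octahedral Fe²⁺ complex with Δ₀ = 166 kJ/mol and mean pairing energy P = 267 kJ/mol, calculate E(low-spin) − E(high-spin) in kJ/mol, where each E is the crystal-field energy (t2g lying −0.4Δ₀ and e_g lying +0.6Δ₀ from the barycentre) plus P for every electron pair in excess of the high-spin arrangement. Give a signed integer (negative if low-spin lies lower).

202

Group 8 minus oxidation state +2 gives a d⁶ configuration for Fe²⁺.
In the high-spin limit (t2g^4 e_g^2) the orbital term is -0.4Δ₀ = -66 kJ/mol, with no excess pairing.
Low-spin: t2g^6 e_g^0, orbital CFSE = -2.4Δ₀ = -398 kJ/mol; plus 2 excess pairs × P = +534 kJ/mol; total 136 kJ/mol.
The difference is 136 − (-66) = 202 kJ/mol, so high-spin lies lower.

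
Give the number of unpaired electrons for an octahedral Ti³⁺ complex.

Group 4 minus oxidation state +3 gives a d¹ configuration for Ti³⁺.
Configuration: t₂g¹ eg⁰, giving 1 unpaired electron.

1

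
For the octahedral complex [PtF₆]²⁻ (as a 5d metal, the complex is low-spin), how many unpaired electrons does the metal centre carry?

0

Each F⁻ contributes -1; 6 × (-1) = -6. With overall charge -2, Pt is in the +4 oxidation state.
Pt sits in group 10; removing 4 electrons leaves Pt⁴⁺ with 10 − 4 = 6 d electrons.
Configuration: t2g^6 e_g^0, giving 0 unpaired electrons.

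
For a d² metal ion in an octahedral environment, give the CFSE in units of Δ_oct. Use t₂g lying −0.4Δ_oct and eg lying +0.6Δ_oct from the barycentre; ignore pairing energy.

For octahedral d² the high- and low-spin configurations coincide.
Configuration: t₂g² eg⁰.
CFSE = 2(-0.4Δ_oct) + 0(0.6Δ_oct) = -0.8Δ_oct + 0.0Δ_oct = -0.8Δ_oct.

-0.8 Δ_oct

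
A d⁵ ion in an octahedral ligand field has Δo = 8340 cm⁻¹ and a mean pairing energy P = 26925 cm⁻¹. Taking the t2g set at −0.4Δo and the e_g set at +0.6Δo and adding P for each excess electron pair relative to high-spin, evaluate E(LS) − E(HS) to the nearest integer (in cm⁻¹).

37170

High-spin: t2g^3 e_g^2, CFSE = 0.0Δo = 0 cm⁻¹.
Low-spin: t2g^5 e_g^0, orbital CFSE = -2.0Δo = -16680 cm⁻¹; plus 2 excess pairs × P = +53850 cm⁻¹; total 37170 cm⁻¹.
Thus E(LS) − E(HS) = 37170 cm⁻¹.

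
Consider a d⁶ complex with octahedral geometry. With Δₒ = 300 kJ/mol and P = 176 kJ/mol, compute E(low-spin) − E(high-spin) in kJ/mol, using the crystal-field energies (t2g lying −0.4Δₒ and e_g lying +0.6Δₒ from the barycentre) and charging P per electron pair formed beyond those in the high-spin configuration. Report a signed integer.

-248

High-spin d⁶ fills as t2g^4 e_g^2 with CFSE 4(−0.4) + 2(+0.6) = -0.4Δₒ = -120 kJ/mol.
Low-spin t2g^6 e_g^0 gives -2.4Δₒ = -720 kJ/mol, but forming 2 extra pairs costs 2P = 352 kJ/mol, so E(LS) = -720 + 352 = -368 kJ/mol.
E(LS) − E(HS) = -368 − (-120) = -248 kJ/mol.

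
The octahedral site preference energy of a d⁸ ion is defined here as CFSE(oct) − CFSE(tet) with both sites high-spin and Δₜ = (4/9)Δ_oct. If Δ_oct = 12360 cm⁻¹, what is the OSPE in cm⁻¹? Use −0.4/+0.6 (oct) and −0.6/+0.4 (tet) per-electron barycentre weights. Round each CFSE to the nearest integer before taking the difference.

-10437

In an octahedral site d⁸ (HS) is t2g^6 e_g^2, giving CFSE(oct) = -1.2Δ_oct = -14832 cm⁻¹.
Tetrahedral: e^4 t2^4, CFSE = 4(−0.6) + 4(+0.4) = -0.8Δₜ = -0.8 × (4/9) × 12360 = -4395 cm⁻¹.
Subtracting, OSPE = -14832 − (-4395) = -10437 cm⁻¹.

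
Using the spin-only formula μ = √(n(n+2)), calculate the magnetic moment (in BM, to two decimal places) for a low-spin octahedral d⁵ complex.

1.73 BM

Configuration: t₂g⁵ eg⁰ → 1 unpaired electron.
μ(spin-only) = √[1(1+2)] = √3 ≈ 1.73 BM.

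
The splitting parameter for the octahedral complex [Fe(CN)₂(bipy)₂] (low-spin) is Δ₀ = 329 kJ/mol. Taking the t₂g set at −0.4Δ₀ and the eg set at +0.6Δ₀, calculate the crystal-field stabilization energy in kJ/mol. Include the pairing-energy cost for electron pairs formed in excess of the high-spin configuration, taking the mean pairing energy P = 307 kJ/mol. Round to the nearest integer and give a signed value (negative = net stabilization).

-176

Ligand charges: 2×(-1) from CN⁻ and 2×(+0) from bipy sum to -2; with overall charge +0, Fe is +2.
Fe sits in group 8; removing 2 electrons leaves Fe²⁺ with 8 − 2 = 6 d electrons.
Electron filling gives t₂g⁶ eg⁰.
Orbital CFSE = 6(-0.4) + 0(0.6) = -2.4Δ₀ = -2.4 × 329 = -790 kJ/mol.
High-spin d⁶ would be t₂g⁴ eg² with 1 pair; low-spin has 3, so 2 excess pairs cost +2P = +614 kJ/mol.
Overall CFSE = -790 + 614 = -176 kJ/mol.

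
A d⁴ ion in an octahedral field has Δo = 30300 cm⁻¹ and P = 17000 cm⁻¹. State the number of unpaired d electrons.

Δo > P, so pairing is preferred: the ground state is low-spin.
Configuration: t₂g⁴ eg⁰.
Unpaired electrons: 2.

2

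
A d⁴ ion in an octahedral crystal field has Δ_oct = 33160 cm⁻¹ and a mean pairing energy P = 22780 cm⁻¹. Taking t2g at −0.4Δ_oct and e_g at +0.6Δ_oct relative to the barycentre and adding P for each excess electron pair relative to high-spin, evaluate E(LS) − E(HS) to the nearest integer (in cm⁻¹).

In the high-spin limit (t2g^3 e_g^1) the orbital term is -0.6Δ_oct = -19896 cm⁻¹, with no excess pairing.
For low-spin the configuration is t2g^4 e_g^0: orbital energy -1.6 × 33160 = -53056 cm⁻¹, and 1 additional pair relative to high-spin adds 22780 cm⁻¹, giving -30276 cm⁻¹.
E(LS) − E(HS) = -30276 − (-19896) = -10380 cm⁻¹.

-10380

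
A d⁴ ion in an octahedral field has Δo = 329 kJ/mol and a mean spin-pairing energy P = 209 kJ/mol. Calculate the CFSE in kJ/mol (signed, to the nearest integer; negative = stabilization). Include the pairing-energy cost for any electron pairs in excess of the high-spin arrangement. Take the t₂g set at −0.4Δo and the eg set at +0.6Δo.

With Δo > P the complex is low-spin.
That gives t₂g⁴ eg⁰.
Orbital CFSE = -1.6Δo = -1.6 × 329 = -526 kJ/mol.
Excess pairs vs high-spin: 1 − 0 = 1; pairing cost = +209 kJ/mol.
Net CFSE = -526 + 209 = -317 kJ/mol.

-317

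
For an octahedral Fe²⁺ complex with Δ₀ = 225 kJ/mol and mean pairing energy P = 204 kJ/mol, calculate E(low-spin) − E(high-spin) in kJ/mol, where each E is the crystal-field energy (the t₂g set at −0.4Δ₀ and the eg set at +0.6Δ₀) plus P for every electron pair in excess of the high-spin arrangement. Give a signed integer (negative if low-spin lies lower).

-42

Fe is in group 8, so Fe²⁺ is d⁶ (8 − 2 = 6).
In the high-spin limit (t₂g⁴ eg²) the orbital term is -0.4Δ₀ = -90 kJ/mol, with no excess pairing.
Low-spin: t₂g⁶ eg⁰, orbital CFSE = -2.4Δ₀ = -540 kJ/mol; plus 2 excess pairs × P = +408 kJ/mol; total -132 kJ/mol.
The difference is -132 − (-90) = -42 kJ/mol, so low-spin lies lower.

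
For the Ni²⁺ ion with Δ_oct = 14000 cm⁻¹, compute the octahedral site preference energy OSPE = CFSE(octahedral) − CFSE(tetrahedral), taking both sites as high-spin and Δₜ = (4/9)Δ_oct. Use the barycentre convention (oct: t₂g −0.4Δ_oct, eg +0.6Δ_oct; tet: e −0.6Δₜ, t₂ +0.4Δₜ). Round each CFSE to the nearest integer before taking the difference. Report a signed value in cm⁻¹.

Ni sits in group 10; removing 2 electrons leaves Ni²⁺ with 10 − 2 = 8 d electrons.
In an octahedral site d⁸ (HS) is t₂g⁶ eg², giving CFSE(oct) = -1.2Δ_oct = -16800 cm⁻¹.
In a tetrahedral site the filling is e⁴ t₂⁴: CFSE(tet) = -0.8Δₜ = -0.8 × (4/9)(14000) = -4978 cm⁻¹.
Subtracting, OSPE = -16800 − (-4978) = -11822 cm⁻¹.

-11822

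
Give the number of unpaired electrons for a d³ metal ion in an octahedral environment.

Configuration: t2g^3 e_g^0, giving 3 unpaired electrons.

3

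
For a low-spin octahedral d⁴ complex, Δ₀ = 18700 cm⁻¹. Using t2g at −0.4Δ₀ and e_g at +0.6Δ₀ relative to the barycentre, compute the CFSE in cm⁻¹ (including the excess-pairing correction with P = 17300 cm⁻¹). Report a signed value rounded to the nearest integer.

-12620

Electron filling gives t2g^4 e_g^0.
CFSE(orbital) = 4×(-0.4Δ₀) + 0×(0.6Δ₀) = -1.6Δ₀; with Δ₀ = 18700 cm⁻¹ that is -29920 cm⁻¹.
Pairing penalty: 1 pair vs 0 in the high-spin reference → 1 extra × P = 17300 cm⁻¹.
Overall CFSE = -29920 + 17300 = -12620 cm⁻¹.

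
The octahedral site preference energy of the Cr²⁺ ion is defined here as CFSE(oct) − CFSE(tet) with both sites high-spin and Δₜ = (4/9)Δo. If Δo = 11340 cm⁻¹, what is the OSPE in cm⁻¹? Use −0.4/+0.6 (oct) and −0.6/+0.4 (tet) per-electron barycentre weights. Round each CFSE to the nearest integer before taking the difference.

Cr is in group 6, so Cr²⁺ is d⁴ (6 − 2 = 4).
Octahedral (high-spin): t₂g³ eg¹, CFSE = 3(−0.4) + 1(+0.6) = -0.6Δo = -0.6 × 11340 = -6804 cm⁻¹.
Tetrahedral: e² t₂², CFSE = 2(−0.6) + 2(+0.4) = -0.4Δₜ = -0.4 × (4/9) × 11340 = -2016 cm⁻¹.
OSPE = -6804 − (-2016) = -4788 cm⁻¹.

-4788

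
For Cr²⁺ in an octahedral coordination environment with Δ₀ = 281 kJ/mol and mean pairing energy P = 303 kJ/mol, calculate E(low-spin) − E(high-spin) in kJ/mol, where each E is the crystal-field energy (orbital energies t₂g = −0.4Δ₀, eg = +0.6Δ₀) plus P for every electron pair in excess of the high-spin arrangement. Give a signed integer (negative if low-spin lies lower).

22

Group 6 minus oxidation state +2 gives a d⁴ configuration for Cr²⁺.
In the high-spin limit (t₂g³ eg¹) the orbital term is -0.6Δ₀ = -169 kJ/mol, with no excess pairing.
For low-spin the configuration is t₂g⁴ eg⁰: orbital energy -1.6 × 281 = -450 kJ/mol, and 1 additional pair relative to high-spin adds 303 kJ/mol, giving -147 kJ/mol.
Thus E(LS) − E(HS) = 22 kJ/mol.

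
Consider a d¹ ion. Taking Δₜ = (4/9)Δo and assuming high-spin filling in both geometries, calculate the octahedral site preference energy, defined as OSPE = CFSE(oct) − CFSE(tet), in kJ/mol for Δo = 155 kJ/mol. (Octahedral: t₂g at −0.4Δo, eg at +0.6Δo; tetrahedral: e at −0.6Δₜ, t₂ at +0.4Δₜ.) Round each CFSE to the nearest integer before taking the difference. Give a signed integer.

-21

Octahedral high-spin t₂g¹ eg⁰: CFSE = -0.4 × 155 = -62 kJ/mol.
Tetrahedral: e¹ t₂⁰, CFSE = 1(−0.6) + 0(+0.4) = -0.6Δₜ = -0.6 × (4/9) × 155 = -41 kJ/mol.
Subtracting, OSPE = -62 − (-41) = -21 kJ/mol.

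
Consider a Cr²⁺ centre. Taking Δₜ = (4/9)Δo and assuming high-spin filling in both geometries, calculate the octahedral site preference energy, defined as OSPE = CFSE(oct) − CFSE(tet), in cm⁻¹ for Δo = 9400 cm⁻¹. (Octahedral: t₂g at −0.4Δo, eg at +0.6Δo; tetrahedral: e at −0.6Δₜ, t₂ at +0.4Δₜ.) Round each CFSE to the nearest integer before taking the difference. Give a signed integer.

-3969

Cr²⁺: group 6, so d-count = 6 − 2 = 4.
In an octahedral site d⁴ (HS) is t₂g³ eg¹, giving CFSE(oct) = -0.6Δo = -5640 cm⁻¹.
Tetrahedral: e² t₂², CFSE = 2(−0.6) + 2(+0.4) = -0.4Δₜ = -0.4 × (4/9) × 9400 = -1671 cm⁻¹.
OSPE = -5640 − (-1671) = -3969 cm⁻¹.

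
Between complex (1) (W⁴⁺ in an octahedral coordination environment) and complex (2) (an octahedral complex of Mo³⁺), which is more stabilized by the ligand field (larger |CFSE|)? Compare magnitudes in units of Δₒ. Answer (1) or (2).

(1): W sits in group 6; removing 4 electrons leaves W⁴⁺ with 6 − 4 = 2 d electrons; t₂g² eg⁰, CFSE = -0.8Δₒ.
(2): Mo sits in group 6; removing 3 electrons leaves Mo³⁺ with 6 − 3 = 3 d electrons; For octahedral d³ the high- and low-spin configurations coincide; t2g^3 e_g^0, CFSE = -1.2Δₒ.
So (2) has the larger |CFSE|.

(2)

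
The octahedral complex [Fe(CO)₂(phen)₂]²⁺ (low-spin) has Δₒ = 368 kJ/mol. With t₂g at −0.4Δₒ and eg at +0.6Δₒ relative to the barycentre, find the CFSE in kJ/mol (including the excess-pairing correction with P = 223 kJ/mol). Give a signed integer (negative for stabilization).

-437

Ligand charges: 2×(+0) from CO and 2×(+0) from phen sum to +0; with overall charge +2, Fe is +2.
Group 8 minus oxidation state +2 gives a d⁶ configuration for Fe²⁺.
Electron filling gives t₂g⁶ eg⁰.
The orbital stabilization is -2.4Δₒ = -2.4 × 368 = -883 kJ/mol.
Relative to high-spin t₂g⁴ eg² (1 paired), the low-spin configuration has 2 additional pairs, contributing +2 × 223 = +446 kJ/mol.
Overall CFSE = -883 + 446 = -437 kJ/mol.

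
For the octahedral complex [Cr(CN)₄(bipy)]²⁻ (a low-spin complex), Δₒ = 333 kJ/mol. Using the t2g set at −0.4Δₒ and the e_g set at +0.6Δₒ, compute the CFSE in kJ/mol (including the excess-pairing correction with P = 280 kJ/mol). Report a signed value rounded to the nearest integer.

Ligand charges: 4×(-1) from CN⁻ and 1×(+0) from bipy sum to -4; with overall charge -2, Cr is +2.
Cr²⁺: group 6, so d-count = 6 − 2 = 4.
Electron filling gives t2g^4 e_g^0.
CFSE(orbital) = 4×(-0.4Δₒ) + 0×(0.6Δₒ) = -1.6Δₒ; with Δₒ = 333 kJ/mol that is -533 kJ/mol.
Pairing penalty: 1 pair vs 0 in the high-spin reference → 1 extra × P = 280 kJ/mol.
Net CFSE = -533 + 280 = -253 kJ/mol.

-253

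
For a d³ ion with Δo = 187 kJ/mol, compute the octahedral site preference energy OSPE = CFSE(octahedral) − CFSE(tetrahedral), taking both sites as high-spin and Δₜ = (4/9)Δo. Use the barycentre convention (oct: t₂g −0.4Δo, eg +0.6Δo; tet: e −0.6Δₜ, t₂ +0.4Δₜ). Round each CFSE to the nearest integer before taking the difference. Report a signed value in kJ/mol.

In an octahedral site d³ (HS) is t2g^3 e_g^0, giving CFSE(oct) = -1.2Δo = -224 kJ/mol.
Tetrahedral: e^2 t2^1, CFSE = 2(−0.6) + 1(+0.4) = -0.8Δₜ = -0.8 × (4/9) × 187 = -66 kJ/mol.
OSPE = CFSE(oct) − CFSE(tet) = -224 − (-66) = -158 kJ/mol.

-158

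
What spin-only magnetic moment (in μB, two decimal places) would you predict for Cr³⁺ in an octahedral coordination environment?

Group 6 minus oxidation state +3 gives a d³ configuration for Cr³⁺.
Configuration: t2g^3 e_g^0 → 3 unpaired electrons.
μ(spin-only) = √[3(3+2)] = √15 ≈ 3.87 μB.

3.87 μB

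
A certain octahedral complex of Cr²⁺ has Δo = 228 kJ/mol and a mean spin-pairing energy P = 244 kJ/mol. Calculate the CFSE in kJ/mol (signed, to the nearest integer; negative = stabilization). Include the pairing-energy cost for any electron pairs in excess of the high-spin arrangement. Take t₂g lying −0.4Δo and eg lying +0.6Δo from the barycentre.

-137

Cr sits in group 6; removing 2 electrons leaves Cr²⁺ with 6 − 2 = 4 d electrons.
With Δo < P the complex is high-spin.
That gives t₂g³ eg¹.
Orbital CFSE = -0.6Δo = -0.6 × 228 = -137 kJ/mol.
High-spin has no excess pairs, so no pairing correction applies.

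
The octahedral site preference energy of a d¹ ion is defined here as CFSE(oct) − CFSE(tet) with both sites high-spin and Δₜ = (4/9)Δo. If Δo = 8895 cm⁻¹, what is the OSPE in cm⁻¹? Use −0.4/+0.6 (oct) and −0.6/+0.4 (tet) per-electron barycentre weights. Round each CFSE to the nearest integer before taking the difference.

Octahedral (high-spin): t₂g¹ eg⁰, CFSE = 1(−0.4) + 0(+0.6) = -0.4Δo = -0.4 × 8895 = -3558 cm⁻¹.
Tetrahedral e¹ t₂⁰ gives -0.6Δₜ = -0.6 × (4/9) × 8895 = -2372 cm⁻¹.
OSPE = -3558 − (-2372) = -1186 cm⁻¹.

-1186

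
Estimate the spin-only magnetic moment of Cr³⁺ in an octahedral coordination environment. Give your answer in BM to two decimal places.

3.87 BM

Group 6 minus oxidation state +3 gives a d³ configuration for Cr³⁺.
Configuration: t₂g³ eg⁰ → 3 unpaired electrons.
μ(spin-only) = √[3(3+2)] = √15 ≈ 3.87 BM.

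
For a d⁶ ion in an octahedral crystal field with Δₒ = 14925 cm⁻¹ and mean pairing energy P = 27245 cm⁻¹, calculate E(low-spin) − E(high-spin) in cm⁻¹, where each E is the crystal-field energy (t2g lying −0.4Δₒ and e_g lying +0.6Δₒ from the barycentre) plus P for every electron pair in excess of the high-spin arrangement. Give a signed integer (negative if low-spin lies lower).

High-spin: t2g^4 e_g^2, CFSE = -0.4Δₒ = -5970 cm⁻¹.
Low-spin t2g^6 e_g^0 gives -2.4Δₒ = -35820 cm⁻¹, but forming 2 extra pairs costs 2P = 54490 cm⁻¹, so E(LS) = -35820 + 54490 = 18670 cm⁻¹.
The difference is 18670 − (-5970) = 24640 cm⁻¹, so high-spin lies lower.

24640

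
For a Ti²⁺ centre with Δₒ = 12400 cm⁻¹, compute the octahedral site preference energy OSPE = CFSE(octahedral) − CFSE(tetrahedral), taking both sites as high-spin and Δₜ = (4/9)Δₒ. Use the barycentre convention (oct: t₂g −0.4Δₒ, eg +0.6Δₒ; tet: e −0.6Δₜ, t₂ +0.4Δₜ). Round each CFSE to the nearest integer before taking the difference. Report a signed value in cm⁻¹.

Ti is in group 4, so Ti²⁺ is d² (4 − 2 = 2).
Octahedral high-spin t2g^2 e_g^0: CFSE = -0.8 × 12400 = -9920 cm⁻¹.
In a tetrahedral site the filling is e^2 t2^0: CFSE(tet) = -1.2Δₜ = -1.2 × (4/9)(12400) = -6613 cm⁻¹.
OSPE = -9920 − (-6613) = -3307 cm⁻¹.

-3307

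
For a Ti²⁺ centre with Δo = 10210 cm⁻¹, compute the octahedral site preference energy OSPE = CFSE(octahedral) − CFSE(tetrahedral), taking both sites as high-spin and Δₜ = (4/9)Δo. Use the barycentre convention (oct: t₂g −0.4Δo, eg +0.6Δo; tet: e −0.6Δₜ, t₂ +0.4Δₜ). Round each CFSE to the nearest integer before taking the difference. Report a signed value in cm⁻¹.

-2723

Group 4 minus oxidation state +2 gives a d² configuration for Ti²⁺.
Octahedral (high-spin): t2g^2 e_g^0, CFSE = 2(−0.4) + 0(+0.6) = -0.8Δo = -0.8 × 10210 = -8168 cm⁻¹.
Tetrahedral: e^2 t2^0, CFSE = 2(−0.6) + 0(+0.4) = -1.2Δₜ = -1.2 × (4/9) × 10210 = -5445 cm⁻¹.
Subtracting, OSPE = -8168 − (-5445) = -2723 cm⁻¹.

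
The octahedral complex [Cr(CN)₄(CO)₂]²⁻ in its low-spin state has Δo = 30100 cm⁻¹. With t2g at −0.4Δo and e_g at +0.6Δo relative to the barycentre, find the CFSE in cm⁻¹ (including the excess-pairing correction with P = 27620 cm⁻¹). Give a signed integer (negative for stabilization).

-20540

Ligand charges: 4×(-1) from CN⁻ and 2×(+0) from CO sum to -4; with overall charge -2, Cr is +2.
Cr is in group 6, so Cr²⁺ is d⁴ (6 − 2 = 4).
Electron filling gives t2g^4 e_g^0.
The orbital stabilization is -1.6Δo = -1.6 × 30100 = -48160 cm⁻¹.
High-spin d⁴ would be t2g^3 e_g^1 with 0 pairs; low-spin has 1, so 1 excess pair costs +1P = +27620 cm⁻¹.
Net CFSE = -48160 + 27620 = -20540 cm⁻¹.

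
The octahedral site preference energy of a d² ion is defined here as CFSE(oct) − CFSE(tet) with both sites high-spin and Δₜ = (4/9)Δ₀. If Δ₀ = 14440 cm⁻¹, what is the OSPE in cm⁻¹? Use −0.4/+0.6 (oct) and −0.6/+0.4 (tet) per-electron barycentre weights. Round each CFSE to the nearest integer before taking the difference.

In an octahedral site d² (HS) is t₂g² eg⁰, giving CFSE(oct) = -0.8Δ₀ = -11552 cm⁻¹.
Tetrahedral e² t₂⁰ gives -1.2Δₜ = -1.2 × (4/9) × 14440 = -7701 cm⁻¹.
Subtracting, OSPE = -11552 − (-7701) = -3851 cm⁻¹.

-3851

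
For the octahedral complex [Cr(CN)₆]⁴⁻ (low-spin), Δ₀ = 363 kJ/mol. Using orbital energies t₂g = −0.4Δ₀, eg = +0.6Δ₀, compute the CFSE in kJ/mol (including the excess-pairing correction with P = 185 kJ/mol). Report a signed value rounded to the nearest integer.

-396

Each CN⁻ contributes -1; 6 × (-1) = -6. With overall charge -4, Cr is in the +2 oxidation state.
Cr²⁺: group 6, so d-count = 6 − 2 = 4.
Configuration: t₂g⁴ eg⁰.
The orbital stabilization is -1.6Δ₀ = -1.6 × 363 = -581 kJ/mol.
Relative to high-spin t₂g³ eg¹ (0 paired), the low-spin configuration has 1 additional pair, contributing +1 × 185 = +185 kJ/mol.
Overall CFSE = -581 + 185 = -396 kJ/mol.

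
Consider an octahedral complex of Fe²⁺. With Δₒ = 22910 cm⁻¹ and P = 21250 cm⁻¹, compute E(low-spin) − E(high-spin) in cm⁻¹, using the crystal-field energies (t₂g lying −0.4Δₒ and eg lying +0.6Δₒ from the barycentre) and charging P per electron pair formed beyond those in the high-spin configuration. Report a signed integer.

-3320

Fe is in group 8, so Fe²⁺ is d⁶ (8 − 2 = 6).
In the high-spin limit (t₂g⁴ eg²) the orbital term is -0.4Δₒ = -9164 cm⁻¹, with no excess pairing.
Low-spin: t₂g⁶ eg⁰, orbital CFSE = -2.4Δₒ = -54984 cm⁻¹; plus 2 excess pairs × P = +42500 cm⁻¹; total -12484 cm⁻¹.
E(LS) − E(HS) = -12484 − (-9164) = -3320 cm⁻¹.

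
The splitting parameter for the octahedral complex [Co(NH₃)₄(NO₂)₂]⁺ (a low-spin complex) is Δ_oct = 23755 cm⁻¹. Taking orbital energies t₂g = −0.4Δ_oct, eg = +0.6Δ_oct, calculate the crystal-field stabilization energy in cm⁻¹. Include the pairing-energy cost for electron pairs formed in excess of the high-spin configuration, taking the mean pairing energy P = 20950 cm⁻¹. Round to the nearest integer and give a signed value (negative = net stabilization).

-15112

Ligand charges: 4×(+0) from NH₃ and 2×(-1) from NO₂⁻ sum to -2; with overall charge +1, Co is +3.
Co³⁺: group 9, so d-count = 9 − 3 = 6.
Electron filling gives t₂g⁶ eg⁰.
Orbital CFSE = 6(-0.4) + 0(0.6) = -2.4Δ_oct = -2.4 × 23755 = -57012 cm⁻¹.
Pairing penalty: 3 pairs vs 1 in the high-spin reference → 2 extra × P = 41900 cm⁻¹.
Net CFSE = -57012 + 41900 = -15112 cm⁻¹.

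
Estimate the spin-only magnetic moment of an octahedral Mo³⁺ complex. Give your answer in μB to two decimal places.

3.87 μB

Mo³⁺: group 6, so d-count = 6 − 3 = 3.
Configuration: t₂g³ eg⁰ → 3 unpaired electrons.
μ(spin-only) = √[3(3+2)] = √15 ≈ 3.87 μB.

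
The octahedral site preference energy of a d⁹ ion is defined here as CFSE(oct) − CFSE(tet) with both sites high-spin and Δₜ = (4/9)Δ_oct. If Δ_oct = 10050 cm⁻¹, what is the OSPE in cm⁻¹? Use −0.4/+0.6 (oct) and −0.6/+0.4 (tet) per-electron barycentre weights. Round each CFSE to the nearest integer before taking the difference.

-4243

Octahedral (high-spin): t₂g⁶ eg³, CFSE = 6(−0.4) + 3(+0.6) = -0.6Δ_oct = -0.6 × 10050 = -6030 cm⁻¹.
Tetrahedral: e⁴ t₂⁵, CFSE = 4(−0.6) + 5(+0.4) = -0.4Δₜ = -0.4 × (4/9) × 10050 = -1787 cm⁻¹.
OSPE = CFSE(oct) − CFSE(tet) = -6030 − (-1787) = -4243 cm⁻¹.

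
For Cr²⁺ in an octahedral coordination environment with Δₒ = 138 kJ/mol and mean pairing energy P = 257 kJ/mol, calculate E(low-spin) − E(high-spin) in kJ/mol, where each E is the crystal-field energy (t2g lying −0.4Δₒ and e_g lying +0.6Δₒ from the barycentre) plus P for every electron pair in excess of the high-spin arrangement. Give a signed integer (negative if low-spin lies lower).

119

Cr sits in group 6; removing 2 electrons leaves Cr²⁺ with 6 − 2 = 4 d electrons.
In the high-spin limit (t2g^3 e_g^1) the orbital term is -0.6Δₒ = -83 kJ/mol, with no excess pairing.
For low-spin the configuration is t2g^4 e_g^0: orbital energy -1.6 × 138 = -221 kJ/mol, and 1 additional pair relative to high-spin adds 257 kJ/mol, giving 36 kJ/mol.
Thus E(LS) − E(HS) = 119 kJ/mol.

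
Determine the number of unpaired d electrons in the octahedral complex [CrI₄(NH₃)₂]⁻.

3

Ligand charges: 4×(-1) from I⁻ and 2×(+0) from NH₃ sum to -4; with overall charge -1, Cr is +3.
Cr is in group 6, so Cr³⁺ is d³ (6 − 3 = 3).
Configuration: t₂g³ eg⁰, giving 3 unpaired electrons.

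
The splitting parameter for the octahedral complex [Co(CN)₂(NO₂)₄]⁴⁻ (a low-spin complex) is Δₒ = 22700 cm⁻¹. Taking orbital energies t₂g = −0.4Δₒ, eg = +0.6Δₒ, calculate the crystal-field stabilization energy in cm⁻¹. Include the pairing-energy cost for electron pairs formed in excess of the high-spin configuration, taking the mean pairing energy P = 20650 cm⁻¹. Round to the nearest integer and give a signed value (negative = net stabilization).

-20210

Ligand charges: 2×(-1) from CN⁻ and 4×(-1) from NO₂⁻ sum to -6; with overall charge -4, Co is +2.
Group 9 minus oxidation state +2 gives a d⁷ configuration for Co²⁺.
The d⁷ electrons fill as t₂g⁶ eg¹.
CFSE(orbital) = 6×(-0.4Δₒ) + 1×(0.6Δₒ) = -1.8Δₒ; with Δₒ = 22700 cm⁻¹ that is -40860 cm⁻¹.
Relative to high-spin t₂g⁵ eg² (2 paired), the low-spin configuration has 1 additional pair, contributing +1 × 20650 = +20650 cm⁻¹.
Overall CFSE = -40860 + 20650 = -20210 cm⁻¹.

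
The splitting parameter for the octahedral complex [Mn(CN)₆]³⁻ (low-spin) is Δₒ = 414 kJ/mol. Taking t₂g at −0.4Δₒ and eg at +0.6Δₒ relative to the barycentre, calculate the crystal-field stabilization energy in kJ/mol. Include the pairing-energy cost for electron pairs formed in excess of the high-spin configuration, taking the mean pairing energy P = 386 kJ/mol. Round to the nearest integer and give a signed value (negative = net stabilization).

-276

Each CN⁻ contributes -1; 6 × (-1) = -6. With overall charge -3, Mn is in the +3 oxidation state.
Mn sits in group 7; removing 3 electrons leaves Mn³⁺ with 7 − 3 = 4 d electrons.
The d⁴ electrons fill as t₂g⁴ eg⁰.
Orbital CFSE = 4(-0.4) + 0(0.6) = -1.6Δₒ = -1.6 × 414 = -662 kJ/mol.
Pairing penalty: 1 pair vs 0 in the high-spin reference → 1 extra × P = 386 kJ/mol.
Net CFSE = -662 + 386 = -276 kJ/mol.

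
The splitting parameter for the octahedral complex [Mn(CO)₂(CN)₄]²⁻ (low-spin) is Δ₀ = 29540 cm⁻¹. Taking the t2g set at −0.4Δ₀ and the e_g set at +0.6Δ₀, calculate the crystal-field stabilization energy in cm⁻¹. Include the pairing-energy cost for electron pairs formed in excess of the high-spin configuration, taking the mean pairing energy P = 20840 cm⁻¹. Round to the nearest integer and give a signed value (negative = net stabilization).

-17400

Ligand charges: 2×(+0) from CO and 4×(-1) from CN⁻ sum to -4; with overall charge -2, Mn is +2.
Mn is in group 7, so Mn²⁺ is d⁵ (7 − 2 = 5).
The d⁵ electrons fill as t2g^5 e_g^0.
Orbital CFSE = 5(-0.4) + 0(0.6) = -2.0Δ₀ = -2.0 × 29540 = -59080 cm⁻¹.
Relative to high-spin t2g^3 e_g^2 (0 paired), the low-spin configuration has 2 additional pairs, contributing +2 × 20840 = +41680 cm⁻¹.
Overall CFSE = -59080 + 41680 = -17400 cm⁻¹.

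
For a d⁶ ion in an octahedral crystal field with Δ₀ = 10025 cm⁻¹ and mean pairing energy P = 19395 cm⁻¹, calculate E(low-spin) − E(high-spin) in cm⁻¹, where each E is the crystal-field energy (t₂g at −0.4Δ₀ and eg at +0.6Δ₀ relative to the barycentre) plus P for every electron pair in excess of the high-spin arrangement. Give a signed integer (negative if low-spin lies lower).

High-spin d⁶ fills as t₂g⁴ eg² with CFSE 4(−0.4) + 2(+0.6) = -0.4Δ₀ = -4010 cm⁻¹.
For low-spin the configuration is t₂g⁶ eg⁰: orbital energy -2.4 × 10025 = -24060 cm⁻¹, and 2 additional pairs relative to high-spin add 38790 cm⁻¹, giving 14730 cm⁻¹.
E(LS) − E(HS) = 14730 − (-4010) = 18740 cm⁻¹.

18740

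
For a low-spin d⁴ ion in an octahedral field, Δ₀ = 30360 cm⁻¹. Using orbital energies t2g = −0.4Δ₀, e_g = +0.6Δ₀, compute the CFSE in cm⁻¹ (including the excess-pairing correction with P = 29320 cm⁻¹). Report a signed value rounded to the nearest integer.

Electron filling gives t2g^4 e_g^0.
CFSE(orbital) = 4×(-0.4Δ₀) + 0×(0.6Δ₀) = -1.6Δ₀; with Δ₀ = 30360 cm⁻¹ that is -48576 cm⁻¹.
Pairing penalty: 1 pair vs 0 in the high-spin reference → 1 extra × P = 29320 cm⁻¹.
Net CFSE = -48576 + 29320 = -19256 cm⁻¹.

-19256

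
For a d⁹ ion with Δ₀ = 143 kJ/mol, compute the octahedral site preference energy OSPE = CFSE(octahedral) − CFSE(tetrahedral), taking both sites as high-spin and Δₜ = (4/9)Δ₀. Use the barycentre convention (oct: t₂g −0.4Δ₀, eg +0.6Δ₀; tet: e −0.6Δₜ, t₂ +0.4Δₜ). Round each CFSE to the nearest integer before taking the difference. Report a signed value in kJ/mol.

-61

Octahedral high-spin t₂g⁶ eg³: CFSE = -0.6 × 143 = -86 kJ/mol.
In a tetrahedral site the filling is e⁴ t₂⁵: CFSE(tet) = -0.4Δₜ = -0.4 × (4/9)(143) = -25 kJ/mol.
Subtracting, OSPE = -86 − (-25) = -61 kJ/mol.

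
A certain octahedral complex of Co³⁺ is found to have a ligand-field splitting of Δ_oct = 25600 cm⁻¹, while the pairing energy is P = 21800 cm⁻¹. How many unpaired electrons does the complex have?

Co is in group 9, so Co³⁺ is d⁶ (9 − 3 = 6).
With Δ_oct > P the complex is low-spin.
Filling d⁶ accordingly: t₂g⁶ eg⁰.
Unpaired electrons: 0.

0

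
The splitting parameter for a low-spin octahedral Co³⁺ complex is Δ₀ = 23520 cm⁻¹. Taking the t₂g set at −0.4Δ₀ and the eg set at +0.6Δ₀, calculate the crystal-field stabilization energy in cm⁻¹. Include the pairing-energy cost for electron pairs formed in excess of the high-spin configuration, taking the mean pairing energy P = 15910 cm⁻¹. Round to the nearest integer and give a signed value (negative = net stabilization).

-24628

Co sits in group 9; removing 3 electrons leaves Co³⁺ with 9 − 3 = 6 d electrons.
Electron filling gives t₂g⁶ eg⁰.
Orbital CFSE = 6(-0.4) + 0(0.6) = -2.4Δ₀ = -2.4 × 23520 = -56448 cm⁻¹.
High-spin d⁶ would be t₂g⁴ eg² with 1 pair; low-spin has 3, so 2 excess pairs cost +2P = +31820 cm⁻¹.
Net CFSE = -56448 + 31820 = -24628 cm⁻¹.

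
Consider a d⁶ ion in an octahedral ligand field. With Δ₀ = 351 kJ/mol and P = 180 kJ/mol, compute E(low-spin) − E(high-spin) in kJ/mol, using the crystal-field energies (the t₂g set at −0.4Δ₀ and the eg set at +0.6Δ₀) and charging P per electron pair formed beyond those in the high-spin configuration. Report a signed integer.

-342

High-spin: t₂g⁴ eg², CFSE = -0.4Δ₀ = -140 kJ/mol.
Low-spin: t₂g⁶ eg⁰, orbital CFSE = -2.4Δ₀ = -842 kJ/mol; plus 2 excess pairs × P = +360 kJ/mol; total -482 kJ/mol.
E(LS) − E(HS) = -482 − (-140) = -342 kJ/mol.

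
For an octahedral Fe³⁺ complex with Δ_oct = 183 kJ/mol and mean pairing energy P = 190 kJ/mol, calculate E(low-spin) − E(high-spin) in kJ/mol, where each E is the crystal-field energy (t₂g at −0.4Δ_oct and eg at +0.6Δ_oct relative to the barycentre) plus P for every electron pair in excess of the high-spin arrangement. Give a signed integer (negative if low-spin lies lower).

14

Fe³⁺: group 8, so d-count = 8 − 3 = 5.
High-spin d⁵ fills as t₂g³ eg² with CFSE 3(−0.4) + 2(+0.6) = 0.0Δ_oct = 0 kJ/mol.
For low-spin the configuration is t₂g⁵ eg⁰: orbital energy -2.0 × 183 = -366 kJ/mol, and 2 additional pairs relative to high-spin add 380 kJ/mol, giving 14 kJ/mol.
The difference is 14 − (0) = 14 kJ/mol, so high-spin lies lower.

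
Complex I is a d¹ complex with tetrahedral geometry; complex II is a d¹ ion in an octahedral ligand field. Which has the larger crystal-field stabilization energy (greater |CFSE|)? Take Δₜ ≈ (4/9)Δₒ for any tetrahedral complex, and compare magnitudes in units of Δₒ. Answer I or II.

II

I: Tetrahedral fields are weak (Δₜ ≈ 4/9 Δₒ), so electrons fill high-spin; e^1 t2^0, CFSE = -0.6Δₜ ≈ -0.27Δₒ.
II: For octahedral d¹ the high- and low-spin configurations coincide; t2g^1 e_g^0, CFSE = -0.4Δₒ.
So II has the larger |CFSE|.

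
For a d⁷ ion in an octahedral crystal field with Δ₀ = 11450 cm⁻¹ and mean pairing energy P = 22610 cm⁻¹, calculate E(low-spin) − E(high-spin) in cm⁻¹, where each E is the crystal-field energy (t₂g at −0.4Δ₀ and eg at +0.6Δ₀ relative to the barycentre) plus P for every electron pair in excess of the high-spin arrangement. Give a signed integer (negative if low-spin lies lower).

11160

High-spin: t₂g⁵ eg², CFSE = -0.8Δ₀ = -9160 cm⁻¹.
Low-spin t₂g⁶ eg¹ gives -1.8Δ₀ = -20610 cm⁻¹, but forming 1 extra pair costs 1P = 22610 cm⁻¹, so E(LS) = -20610 + 22610 = 2000 cm⁻¹.
Thus E(LS) − E(HS) = 11160 cm⁻¹.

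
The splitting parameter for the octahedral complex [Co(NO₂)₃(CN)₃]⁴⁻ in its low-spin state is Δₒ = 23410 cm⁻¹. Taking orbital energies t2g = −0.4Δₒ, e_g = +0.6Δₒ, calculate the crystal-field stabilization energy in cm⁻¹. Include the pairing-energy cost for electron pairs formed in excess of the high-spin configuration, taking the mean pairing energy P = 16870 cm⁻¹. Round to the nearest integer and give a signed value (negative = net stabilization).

Ligand charges: 3×(-1) from NO₂⁻ and 3×(-1) from CN⁻ sum to -6; with overall charge -4, Co is +2.
Co is in group 9, so Co²⁺ is d⁷ (9 − 2 = 7).
The d⁷ electrons fill as t2g^6 e_g^1.
CFSE(orbital) = 6×(-0.4Δₒ) + 1×(0.6Δₒ) = -1.8Δₒ; with Δₒ = 23410 cm⁻¹ that is -42138 cm⁻¹.
Pairing penalty: 3 pairs vs 2 in the high-spin reference → 1 extra × P = 16870 cm⁻¹.
Overall CFSE = -42138 + 16870 = -25268 cm⁻¹.

-25268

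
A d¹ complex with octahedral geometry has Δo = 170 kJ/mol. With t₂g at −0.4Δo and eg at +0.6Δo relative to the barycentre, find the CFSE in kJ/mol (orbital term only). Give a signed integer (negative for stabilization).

-68

For octahedral d¹ the high- and low-spin configurations coincide.
Configuration: t₂g¹ eg⁰.
Orbital CFSE = 1(-0.4) + 0(0.6) = -0.4Δo = -0.4 × 170 = -68 kJ/mol.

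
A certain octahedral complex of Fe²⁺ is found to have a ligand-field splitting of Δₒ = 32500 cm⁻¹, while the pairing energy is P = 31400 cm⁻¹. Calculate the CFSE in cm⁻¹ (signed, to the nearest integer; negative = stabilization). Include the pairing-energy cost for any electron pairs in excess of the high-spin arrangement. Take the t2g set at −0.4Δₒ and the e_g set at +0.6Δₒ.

-15200

Fe²⁺: group 8, so d-count = 8 − 2 = 6.
Since Δₒ = 32500 cm⁻¹ > P = 31400 cm⁻¹, the complex adopts the low-spin configuration.
Configuration: t2g^6 e_g^0.
Orbital CFSE = -2.4Δₒ = -2.4 × 32500 = -78000 cm⁻¹.
Excess pairs vs high-spin: 3 − 1 = 2; pairing cost = +62800 cm⁻¹.
Net CFSE = -78000 + 62800 = -15200 cm⁻¹.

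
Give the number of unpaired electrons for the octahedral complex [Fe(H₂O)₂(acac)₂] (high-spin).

4

Ligand charges: 2×(+0) from H₂O and 2×(-1) from acac⁻ sum to -2; with overall charge +0, Fe is +2.
Fe²⁺: group 8, so d-count = 8 − 2 = 6.
Configuration: t2g^4 e_g^2, giving 4 unpaired electrons.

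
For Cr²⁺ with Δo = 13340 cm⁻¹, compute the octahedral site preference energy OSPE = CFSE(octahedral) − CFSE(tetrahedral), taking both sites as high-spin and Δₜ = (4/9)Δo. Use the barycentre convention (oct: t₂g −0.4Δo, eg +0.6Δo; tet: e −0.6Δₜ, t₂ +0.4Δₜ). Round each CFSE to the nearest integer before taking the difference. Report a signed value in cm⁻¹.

-5632

Cr is in group 6, so Cr²⁺ is d⁴ (6 − 2 = 4).
Octahedral high-spin t₂g³ eg¹: CFSE = -0.6 × 13340 = -8004 cm⁻¹.
Tetrahedral e² t₂² gives -0.4Δₜ = -0.4 × (4/9) × 13340 = -2372 cm⁻¹.
OSPE = -8004 − (-2372) = -5632 cm⁻¹.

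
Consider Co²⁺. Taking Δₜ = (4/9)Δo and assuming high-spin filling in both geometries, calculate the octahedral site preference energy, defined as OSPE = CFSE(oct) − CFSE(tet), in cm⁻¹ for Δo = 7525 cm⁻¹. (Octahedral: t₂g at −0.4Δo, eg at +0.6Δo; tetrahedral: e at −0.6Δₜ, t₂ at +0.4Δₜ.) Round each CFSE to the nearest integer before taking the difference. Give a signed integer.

-2007

Group 9 minus oxidation state +2 gives a d⁷ configuration for Co²⁺.
Octahedral high-spin t₂g⁵ eg²: CFSE = -0.8 × 7525 = -6020 cm⁻¹.
Tetrahedral: e⁴ t₂³, CFSE = 4(−0.6) + 3(+0.4) = -1.2Δₜ = -1.2 × (4/9) × 7525 = -4013 cm⁻¹.
OSPE = CFSE(oct) − CFSE(tet) = -6020 − (-4013) = -2007 cm⁻¹.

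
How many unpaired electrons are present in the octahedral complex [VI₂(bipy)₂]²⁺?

Ligand charges: 2×(-1) from I⁻ and 2×(+0) from bipy sum to -2; with overall charge +2, V is +4.
V⁴⁺: group 5, so d-count = 5 − 4 = 1.
Configuration: t₂g¹ eg⁰, giving 1 unpaired electron.

1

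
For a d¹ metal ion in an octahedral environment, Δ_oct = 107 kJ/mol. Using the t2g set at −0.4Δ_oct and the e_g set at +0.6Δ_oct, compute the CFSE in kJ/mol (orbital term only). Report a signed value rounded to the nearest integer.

The d¹ electrons fill as t2g^1 e_g^0.
CFSE(orbital) = 1×(-0.4Δ_oct) + 0×(0.6Δ_oct) = -0.4Δ_oct; with Δ_oct = 107 kJ/mol that is -43 kJ/mol.

-43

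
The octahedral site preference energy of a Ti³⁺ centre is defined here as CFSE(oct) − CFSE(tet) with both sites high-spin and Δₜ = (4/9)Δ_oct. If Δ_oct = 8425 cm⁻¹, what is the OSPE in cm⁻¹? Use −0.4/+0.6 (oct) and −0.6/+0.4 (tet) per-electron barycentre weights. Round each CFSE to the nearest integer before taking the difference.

-1123

Group 4 minus oxidation state +3 gives a d¹ configuration for Ti³⁺.
In an octahedral site d¹ (HS) is t₂g¹ eg⁰, giving CFSE(oct) = -0.4Δ_oct = -3370 cm⁻¹.
Tetrahedral e¹ t₂⁰ gives -0.6Δₜ = -0.6 × (4/9) × 8425 = -2247 cm⁻¹.
OSPE = -3370 − (-2247) = -1123 cm⁻¹.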